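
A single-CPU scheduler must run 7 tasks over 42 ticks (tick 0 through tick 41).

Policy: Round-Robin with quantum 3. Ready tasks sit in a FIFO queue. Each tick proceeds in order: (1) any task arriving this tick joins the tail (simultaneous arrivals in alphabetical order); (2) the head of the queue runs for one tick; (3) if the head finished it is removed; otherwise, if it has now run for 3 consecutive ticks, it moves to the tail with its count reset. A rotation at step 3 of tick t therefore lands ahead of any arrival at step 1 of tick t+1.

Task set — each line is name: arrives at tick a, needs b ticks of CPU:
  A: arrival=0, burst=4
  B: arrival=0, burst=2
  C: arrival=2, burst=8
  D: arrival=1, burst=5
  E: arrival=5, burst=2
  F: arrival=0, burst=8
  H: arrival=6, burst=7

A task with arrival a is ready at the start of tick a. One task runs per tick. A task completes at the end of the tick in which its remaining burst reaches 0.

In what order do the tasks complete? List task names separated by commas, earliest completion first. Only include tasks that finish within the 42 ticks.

t=0: queue=[A,B,F] q_used=0 → run A
t=1: queue=[A,B,F,D] q_used=1 → run A
t=2: queue=[A,B,F,D,C] q_used=2 → run A
t=3: queue=[B,F,D,C,A] q_used=0 → run B
t=4: queue=[B,F,D,C,A] q_used=1 → run B
t=5: queue=[F,D,C,A,E] q_used=0 → run F
t=6: queue=[F,D,C,A,E,H] q_used=1 → run F
t=7: queue=[F,D,C,A,E,H] q_used=2 → run F
t=8: queue=[D,C,A,E,H,F] q_used=0 → run D
t=9: queue=[D,C,A,E,H,F] q_used=1 → run D
t=10: queue=[D,C,A,E,H,F] q_used=2 → run D
t=11: queue=[C,A,E,H,F,D] q_used=0 → run C
t=12: queue=[C,A,E,H,F,D] q_used=1 → run C
t=13: queue=[C,A,E,H,F,D] q_used=2 → run C
t=14: queue=[A,E,H,F,D,C] q_used=0 → run A
t=15: queue=[E,H,F,D,C] q_used=0 → run E
t=16: queue=[E,H,F,D,C] q_used=1 → run E
t=17: queue=[H,F,D,C] q_used=0 → run H
t=18: queue=[H,F,D,C] q_used=1 → run H
t=19: queue=[H,F,D,C] q_used=2 → run H
t=20: queue=[F,D,C,H] q_used=0 → run F
t=21: queue=[F,D,C,H] q_used=1 → run F
t=22: queue=[F,D,C,H] q_used=2 → run F
t=23: queue=[D,C,H,F] q_used=0 → run D
t=24: queue=[D,C,H,F] q_used=1 → run D
t=25: queue=[C,H,F] q_used=0 → run C
t=26: queue=[C,H,F] q_used=1 → run C
t=27: queue=[C,H,F] q_used=2 → run C
t=28: queue=[H,F,C] q_used=0 → run H
t=29: queue=[H,F,C] q_used=1 → run H
t=30: queue=[H,F,C] q_used=2 → run H
t=31: queue=[F,C,H] q_used=0 → run F
t=32: queue=[F,C,H] q_used=1 → run F
t=33: queue=[C,H] q_used=0 → run C
t=34: queue=[C,H] q_used=1 → run C
t=35: queue=[H] q_used=0 → run H
t=36: (idle)
t=37: (idle)
t=38: (idle)
t=39: (idle)
t=40: (idle)
t=41: (idle)

completion order = B, A, E, D, F, C, H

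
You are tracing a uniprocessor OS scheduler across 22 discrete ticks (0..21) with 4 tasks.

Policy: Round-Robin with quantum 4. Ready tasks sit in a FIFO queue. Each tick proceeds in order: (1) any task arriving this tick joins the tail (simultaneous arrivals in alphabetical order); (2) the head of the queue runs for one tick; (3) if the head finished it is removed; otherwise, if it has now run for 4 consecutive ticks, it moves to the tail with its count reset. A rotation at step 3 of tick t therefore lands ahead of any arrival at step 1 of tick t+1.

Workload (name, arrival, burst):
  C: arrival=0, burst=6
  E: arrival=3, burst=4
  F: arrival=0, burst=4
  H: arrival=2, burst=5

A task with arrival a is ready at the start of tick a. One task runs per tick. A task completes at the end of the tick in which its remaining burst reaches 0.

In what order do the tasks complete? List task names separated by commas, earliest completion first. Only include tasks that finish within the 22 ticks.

completion order = F, E, C, H

t=0: queue=[C,F] q_used=0 → run C
t=1: queue=[C,F] q_used=1 → run C
t=2: queue=[C,F,H] q_used=2 → run C
t=3: queue=[C,F,H,E] q_used=3 → run C
t=4: queue=[F,H,E,C] q_used=0 → run F
t=5: queue=[F,H,E,C] q_used=1 → run F
t=6: queue=[F,H,E,C] q_used=2 → run F
t=7: queue=[F,H,E,C] q_used=3 → run F
t=8: queue=[H,E,C] q_used=0 → run H
t=9: queue=[H,E,C] q_used=1 → run H
t=10: queue=[H,E,C] q_used=2 → run H
t=11: queue=[H,E,C] q_used=3 → run H
t=12: queue=[E,C,H] q_used=0 → run E
t=13: queue=[E,C,H] q_used=1 → run E
t=14: queue=[E,C,H] q_used=2 → run E
t=15: queue=[E,C,H] q_used=3 → run E
t=16: queue=[C,H] q_used=0 → run C
t=17: queue=[C,H] q_used=1 → run C
t=18: queue=[H] q_used=0 → run H
t=19: (idle)
t=20: (idle)
t=21: (idle)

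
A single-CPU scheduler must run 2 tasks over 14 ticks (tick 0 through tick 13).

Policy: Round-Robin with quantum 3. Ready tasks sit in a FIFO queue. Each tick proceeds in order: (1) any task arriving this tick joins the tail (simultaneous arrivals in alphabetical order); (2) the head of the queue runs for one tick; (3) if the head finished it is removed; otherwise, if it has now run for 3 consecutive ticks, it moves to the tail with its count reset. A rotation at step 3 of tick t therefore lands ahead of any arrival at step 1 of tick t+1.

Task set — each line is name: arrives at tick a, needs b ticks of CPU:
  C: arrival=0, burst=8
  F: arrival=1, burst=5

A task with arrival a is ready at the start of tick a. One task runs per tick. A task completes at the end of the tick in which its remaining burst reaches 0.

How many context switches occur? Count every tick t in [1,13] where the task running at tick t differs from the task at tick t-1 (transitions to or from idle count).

t=0: queue=[C] q_used=0 → run C
t=1: queue=[C,F] q_used=1 → run C
t=2: queue=[C,F] q_used=2 → run C
t=3: queue=[F,C] q_used=0 → run F
t=4: queue=[F,C] q_used=1 → run F
t=5: queue=[F,C] q_used=2 → run F
t=6: queue=[C,F] q_used=0 → run C
t=7: queue=[C,F] q_used=1 → run C
t=8: queue=[C,F] q_used=2 → run C
t=9: queue=[F,C] q_used=0 → run F
t=10: queue=[F,C] q_used=1 → run F
t=11: queue=[C] q_used=0 → run C
t=12: queue=[C] q_used=1 → run C
t=13: (idle)

context switches = 5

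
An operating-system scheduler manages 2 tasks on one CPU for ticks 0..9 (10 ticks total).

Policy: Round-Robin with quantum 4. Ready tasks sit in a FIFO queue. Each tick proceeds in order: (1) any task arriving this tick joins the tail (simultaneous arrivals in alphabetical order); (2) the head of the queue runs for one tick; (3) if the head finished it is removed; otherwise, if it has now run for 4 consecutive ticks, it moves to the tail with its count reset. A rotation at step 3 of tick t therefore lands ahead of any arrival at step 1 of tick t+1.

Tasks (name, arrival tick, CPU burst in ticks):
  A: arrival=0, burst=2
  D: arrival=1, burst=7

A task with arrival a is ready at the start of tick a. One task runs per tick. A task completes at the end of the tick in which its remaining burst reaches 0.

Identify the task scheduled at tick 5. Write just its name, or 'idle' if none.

t=0: queue=[A] q_used=0 → run A
t=1: queue=[A,D] q_used=1 → run A
t=2: queue=[D] q_used=0 → run D
t=3: queue=[D] q_used=1 → run D
t=4: queue=[D] q_used=2 → run D
t=5: queue=[D] q_used=3 → run D
t=6: queue=[D] q_used=0 → run D
t=7: queue=[D] q_used=1 → run D
t=8: queue=[D] q_used=2 → run D
t=9: (idle)

running at tick 5 = D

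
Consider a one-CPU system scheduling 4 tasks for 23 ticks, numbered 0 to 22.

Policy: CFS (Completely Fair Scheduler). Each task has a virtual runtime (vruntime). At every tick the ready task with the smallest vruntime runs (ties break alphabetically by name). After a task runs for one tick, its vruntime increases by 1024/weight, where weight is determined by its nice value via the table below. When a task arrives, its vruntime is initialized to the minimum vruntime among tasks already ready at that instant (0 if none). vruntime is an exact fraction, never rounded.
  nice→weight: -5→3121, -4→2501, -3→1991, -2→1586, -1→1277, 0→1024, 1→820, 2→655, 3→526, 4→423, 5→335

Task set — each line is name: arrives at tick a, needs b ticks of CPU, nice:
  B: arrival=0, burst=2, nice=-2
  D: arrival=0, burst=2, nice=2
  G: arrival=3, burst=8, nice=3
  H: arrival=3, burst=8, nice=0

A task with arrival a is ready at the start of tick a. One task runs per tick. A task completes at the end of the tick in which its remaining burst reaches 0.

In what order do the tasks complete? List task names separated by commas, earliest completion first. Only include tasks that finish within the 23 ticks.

t=0: vr[B=0 D=0] → run B
t=1: vr[B=512/793 D=0] → run D
t=2: vr[B=512/793 D=1024/655] → run B
t=3: vr[D=1024/655 G=1024/655 H=1024/655] → run D
t=4: vr[G=1024/655 H=1024/655] → run G
t=5: vr[G=604672/172265 H=1024/655] → run H
t=6: vr[G=604672/172265 H=1679/655] → run H
t=7: vr[G=604672/172265 H=2334/655] → run G
t=8: vr[G=940032/172265 H=2334/655] → run H
t=9: vr[G=940032/172265 H=2989/655] → run H
t=10: vr[G=940032/172265 H=3644/655] → run G
t=11: vr[G=1275392/172265 H=3644/655] → run H
t=12: vr[G=1275392/172265 H=4299/655] → run H
t=13: vr[G=1275392/172265 H=4954/655] → run G
t=14: vr[G=1610752/172265 H=4954/655] → run H
t=15: vr[G=1610752/172265 H=5609/655] → run H
t=16: vr[G=1610752/172265] → run G
t=17: vr[G=1946112/172265] → run G
t=18: vr[G=2281472/172265] → run G
t=19: vr[G=2616832/172265] → run G
t=20: (idle)
t=21: (idle)
t=22: (idle)

completion order = B, D, H, G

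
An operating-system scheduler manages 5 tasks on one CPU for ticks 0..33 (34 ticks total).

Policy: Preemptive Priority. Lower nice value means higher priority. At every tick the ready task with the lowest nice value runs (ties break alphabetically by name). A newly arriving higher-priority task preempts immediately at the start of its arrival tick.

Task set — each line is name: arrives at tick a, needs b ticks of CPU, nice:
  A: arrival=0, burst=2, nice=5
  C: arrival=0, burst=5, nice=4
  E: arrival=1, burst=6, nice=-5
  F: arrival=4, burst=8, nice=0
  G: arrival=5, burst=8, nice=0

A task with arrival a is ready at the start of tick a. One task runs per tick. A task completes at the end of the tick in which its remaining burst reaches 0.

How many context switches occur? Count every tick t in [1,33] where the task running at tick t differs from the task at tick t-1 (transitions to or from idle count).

context switches = 6

t=0: ready={A,C} → run C
t=1: ready={A,C,E} → run E
t=2: ready={A,C,E} → run E
t=3: ready={A,C,E} → run E
t=4: ready={A,C,E,F} → run E
t=5: ready={A,C,E,F,G} → run E
t=6: ready={A,C,E,F,G} → run E
t=7: ready={A,C,F,G} → run F
t=8: ready={A,C,F,G} → run F
t=9: ready={A,C,F,G} → run F
t=10: ready={A,C,F,G} → run F
t=11: ready={A,C,F,G} → run F
t=12: ready={A,C,F,G} → run F
t=13: ready={A,C,F,G} → run F
t=14: ready={A,C,F,G} → run F
t=15: ready={A,C,G} → run G
t=16: ready={A,C,G} → run G
t=17: ready={A,C,G} → run G
t=18: ready={A,C,G} → run G
t=19: ready={A,C,G} → run G
t=20: ready={A,C,G} → run G
t=21: ready={A,C,G} → run G
t=22: ready={A,C,G} → run G
t=23: ready={A,C} → run C
t=24: ready={A,C} → run C
t=25: ready={A,C} → run C
t=26: ready={A,C} → run C
t=27: ready={A} → run A
t=28: ready={A} → run A
t=29: (idle)
t=30: (idle)
t=31: (idle)
t=32: (idle)
t=33: (idle)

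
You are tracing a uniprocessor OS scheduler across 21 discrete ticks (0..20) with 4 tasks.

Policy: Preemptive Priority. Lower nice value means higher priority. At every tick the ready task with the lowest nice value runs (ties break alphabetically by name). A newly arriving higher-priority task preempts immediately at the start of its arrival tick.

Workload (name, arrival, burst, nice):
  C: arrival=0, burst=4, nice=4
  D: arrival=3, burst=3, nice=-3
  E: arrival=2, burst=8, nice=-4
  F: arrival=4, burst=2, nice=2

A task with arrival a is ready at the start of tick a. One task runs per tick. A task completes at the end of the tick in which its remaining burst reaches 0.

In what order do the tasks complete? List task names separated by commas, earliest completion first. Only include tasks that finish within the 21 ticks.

t=0: ready={C} → run C
t=1: ready={C} → run C
t=2: ready={C,E} → run E
t=3: ready={C,D,E} → run E
t=4: ready={C,D,E,F} → run E
t=5: ready={C,D,E,F} → run E
t=6: ready={C,D,E,F} → run E
t=7: ready={C,D,E,F} → run E
t=8: ready={C,D,E,F} → run E
t=9: ready={C,D,E,F} → run E
t=10: ready={C,D,F} → run D
t=11: ready={C,D,F} → run D
t=12: ready={C,D,F} → run D
t=13: ready={C,F} → run F
t=14: ready={C,F} → run F
t=15: ready={C} → run C
t=16: ready={C} → run C
t=17: (idle)
t=18: (idle)
t=19: (idle)
t=20: (idle)

completion order = E, D, F, C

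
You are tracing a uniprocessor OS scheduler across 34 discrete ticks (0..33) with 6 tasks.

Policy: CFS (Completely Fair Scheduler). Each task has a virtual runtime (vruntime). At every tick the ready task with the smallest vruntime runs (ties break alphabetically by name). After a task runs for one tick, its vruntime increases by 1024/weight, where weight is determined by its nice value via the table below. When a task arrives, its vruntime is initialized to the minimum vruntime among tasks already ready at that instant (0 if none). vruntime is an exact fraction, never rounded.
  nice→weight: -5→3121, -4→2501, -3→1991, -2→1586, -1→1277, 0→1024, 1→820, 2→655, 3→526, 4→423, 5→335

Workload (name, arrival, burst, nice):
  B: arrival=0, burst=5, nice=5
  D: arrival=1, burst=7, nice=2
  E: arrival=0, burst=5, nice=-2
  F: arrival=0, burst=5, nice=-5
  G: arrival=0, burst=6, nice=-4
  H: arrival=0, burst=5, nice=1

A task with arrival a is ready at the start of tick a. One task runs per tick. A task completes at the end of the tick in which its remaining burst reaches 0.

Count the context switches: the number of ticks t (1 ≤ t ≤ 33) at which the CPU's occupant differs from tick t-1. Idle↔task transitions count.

t=0: vr[B=0 E=0 F=0 G=0 H=0] → run B
t=1: vr[B=1024/335 D=0 E=0 F=0 G=0 H=0] → run D
t=2: vr[B=1024/335 D=1024/655 E=0 F=0 G=0 H=0] → run E
t=3: vr[B=1024/335 D=1024/655 E=512/793 F=0 G=0 H=0] → run F
t=4: vr[B=1024/335 D=1024/655 E=512/793 F=1024/3121 G=0 H=0] → run G
t=5: vr[B=1024/335 D=1024/655 E=512/793 F=1024/3121 G=1024/2501 H=0] → run H
t=6: vr[B=1024/335 D=1024/655 E=512/793 F=1024/3121 G=1024/2501 H=256/205] → run F
t=7: vr[B=1024/335 D=1024/655 E=512/793 F=2048/3121 G=1024/2501 H=256/205] → run G
t=8: vr[B=1024/335 D=1024/655 E=512/793 F=2048/3121 G=2048/2501 H=256/205] → run E
t=9: vr[B=1024/335 D=1024/655 E=1024/793 F=2048/3121 G=2048/2501 H=256/205] → run F
t=10: vr[B=1024/335 D=1024/655 E=1024/793 F=3072/3121 G=2048/2501 H=256/205] → run G
t=11: vr[B=1024/335 D=1024/655 E=1024/793 F=3072/3121 G=3072/2501 H=256/205] → run F
t=12: vr[B=1024/335 D=1024/655 E=1024/793 F=4096/3121 G=3072/2501 H=256/205] → run G
t=13: vr[B=1024/335 D=1024/655 E=1024/793 F=4096/3121 G=4096/2501 H=256/205] → run H
t=14: vr[B=1024/335 D=1024/655 E=1024/793 F=4096/3121 G=4096/2501 H=512/205] → run E
t=15: vr[B=1024/335 D=1024/655 E=1536/793 F=4096/3121 G=4096/2501 H=512/205] → run F
t=16: vr[B=1024/335 D=1024/655 E=1536/793 G=4096/2501 H=512/205] → run D
t=17: vr[B=1024/335 D=2048/655 E=1536/793 G=4096/2501 H=512/205] → run G
t=18: vr[B=1024/335 D=2048/655 E=1536/793 G=5120/2501 H=512/205] → run E
t=19: vr[B=1024/335 D=2048/655 E=2048/793 G=5120/2501 H=512/205] → run G
t=20: vr[B=1024/335 D=2048/655 E=2048/793 H=512/205] → run H
t=21: vr[B=1024/335 D=2048/655 E=2048/793 H=768/205] → run E
t=22: vr[B=1024/335 D=2048/655 H=768/205] → run B
t=23: vr[B=2048/335 D=2048/655 H=768/205] → run D
t=24: vr[B=2048/335 D=3072/655 H=768/205] → run H
t=25: vr[B=2048/335 D=3072/655 H=1024/205] → run D
t=26: vr[B=2048/335 D=4096/655 H=1024/205] → run H
t=27: vr[B=2048/335 D=4096/655] → run B
t=28: vr[B=3072/335 D=4096/655] → run D
t=29: vr[B=3072/335 D=1024/131] → run D
t=30: vr[B=3072/335 D=6144/655] → run B
t=31: vr[B=4096/335 D=6144/655] → run D
t=32: vr[B=4096/335] → run B
t=33: (idle)

context switches = 32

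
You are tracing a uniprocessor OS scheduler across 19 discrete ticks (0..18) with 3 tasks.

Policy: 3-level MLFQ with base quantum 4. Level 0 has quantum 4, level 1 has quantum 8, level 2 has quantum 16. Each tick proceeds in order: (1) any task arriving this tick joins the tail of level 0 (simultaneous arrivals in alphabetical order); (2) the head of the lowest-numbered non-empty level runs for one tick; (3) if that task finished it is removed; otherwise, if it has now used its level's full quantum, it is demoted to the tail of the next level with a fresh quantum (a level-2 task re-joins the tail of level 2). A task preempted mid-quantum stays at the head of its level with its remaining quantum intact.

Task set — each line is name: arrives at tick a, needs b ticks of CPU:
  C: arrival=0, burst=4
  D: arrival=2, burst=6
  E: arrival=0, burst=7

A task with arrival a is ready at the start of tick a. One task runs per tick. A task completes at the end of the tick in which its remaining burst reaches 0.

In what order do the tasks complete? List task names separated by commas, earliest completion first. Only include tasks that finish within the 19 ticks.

completion order = C, E, D

t=0: L0/L1/L2 = CE/-/- → run C
t=1: L0/L1/L2 = CE/-/- → run C
t=2: L0/L1/L2 = CED/-/- → run C
t=3: L0/L1/L2 = CED/-/- → run C
t=4: L0/L1/L2 = ED/-/- → run E
t=5: L0/L1/L2 = ED/-/- → run E
t=6: L0/L1/L2 = ED/-/- → run E
t=7: L0/L1/L2 = ED/-/- → run E
t=8: L0/L1/L2 = D/E/- → run D
t=9: L0/L1/L2 = D/E/- → run D
t=10: L0/L1/L2 = D/E/- → run D
t=11: L0/L1/L2 = D/E/- → run D
t=12: L0/L1/L2 = -/ED/- → run E
t=13: L0/L1/L2 = -/ED/- → run E
t=14: L0/L1/L2 = -/ED/- → run E
t=15: L0/L1/L2 = -/D/- → run D
t=16: L0/L1/L2 = -/D/- → run D
t=17: (idle)
t=18: (idle)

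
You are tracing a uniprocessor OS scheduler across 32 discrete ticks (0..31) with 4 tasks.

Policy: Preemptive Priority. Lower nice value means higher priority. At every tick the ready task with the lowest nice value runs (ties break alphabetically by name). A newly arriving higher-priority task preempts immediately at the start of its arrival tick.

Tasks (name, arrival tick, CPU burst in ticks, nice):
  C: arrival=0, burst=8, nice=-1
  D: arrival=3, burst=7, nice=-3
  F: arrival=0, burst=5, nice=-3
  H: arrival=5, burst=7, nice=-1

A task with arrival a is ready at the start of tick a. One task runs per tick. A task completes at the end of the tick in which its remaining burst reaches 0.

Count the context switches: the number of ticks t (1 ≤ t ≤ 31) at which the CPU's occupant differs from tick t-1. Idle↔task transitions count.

context switches = 5

t=0: ready={C,F} → run F
t=1: ready={C,F} → run F
t=2: ready={C,F} → run F
t=3: ready={C,D,F} → run D
t=4: ready={C,D,F} → run D
t=5: ready={C,D,F,H} → run D
t=6: ready={C,D,F,H} → run D
t=7: ready={C,D,F,H} → run D
t=8: ready={C,D,F,H} → run D
t=9: ready={C,D,F,H} → run D
t=10: ready={C,F,H} → run F
t=11: ready={C,F,H} → run F
t=12: ready={C,H} → run C
t=13: ready={C,H} → run C
t=14: ready={C,H} → run C
t=15: ready={C,H} → run C
t=16: ready={C,H} → run C
t=17: ready={C,H} → run C
t=18: ready={C,H} → run C
t=19: ready={C,H} → run C
t=20: ready={H} → run H
t=21: ready={H} → run H
t=22: ready={H} → run H
t=23: ready={H} → run H
t=24: ready={H} → run H
t=25: ready={H} → run H
t=26: ready={H} → run H
t=27: (idle)
t=28: (idle)
t=29: (idle)
t=30: (idle)
t=31: (idle)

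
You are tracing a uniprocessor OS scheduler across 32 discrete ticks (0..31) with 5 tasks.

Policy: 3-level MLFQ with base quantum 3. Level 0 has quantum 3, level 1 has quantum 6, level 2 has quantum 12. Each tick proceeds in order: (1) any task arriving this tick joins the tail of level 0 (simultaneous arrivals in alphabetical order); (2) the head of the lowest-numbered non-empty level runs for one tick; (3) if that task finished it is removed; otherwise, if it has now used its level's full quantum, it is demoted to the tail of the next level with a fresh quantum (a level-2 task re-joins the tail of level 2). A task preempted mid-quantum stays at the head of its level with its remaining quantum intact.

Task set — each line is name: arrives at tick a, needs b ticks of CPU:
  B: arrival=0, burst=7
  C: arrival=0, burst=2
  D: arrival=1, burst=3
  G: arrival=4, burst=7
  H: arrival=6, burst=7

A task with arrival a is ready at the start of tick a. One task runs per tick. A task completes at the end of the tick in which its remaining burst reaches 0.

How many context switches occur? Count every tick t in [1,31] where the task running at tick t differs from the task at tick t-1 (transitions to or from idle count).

context switches = 8

t=0: L0/L1/L2 = BC/-/- → run B
t=1: L0/L1/L2 = BCD/-/- → run B
t=2: L0/L1/L2 = BCD/-/- → run B
t=3: L0/L1/L2 = CD/B/- → run C
t=4: L0/L1/L2 = CDG/B/- → run C
t=5: L0/L1/L2 = DG/B/- → run D
t=6: L0/L1/L2 = DGH/B/- → run D
t=7: L0/L1/L2 = DGH/B/- → run D
t=8: L0/L1/L2 = GH/B/- → run G
t=9: L0/L1/L2 = GH/B/- → run G
t=10: L0/L1/L2 = GH/B/- → run G
t=11: L0/L1/L2 = H/BG/- → run H
t=12: L0/L1/L2 = H/BG/- → run H
t=13: L0/L1/L2 = H/BG/- → run H
t=14: L0/L1/L2 = -/BGH/- → run B
t=15: L0/L1/L2 = -/BGH/- → run B
t=16: L0/L1/L2 = -/BGH/- → run B
t=17: L0/L1/L2 = -/BGH/- → run B
t=18: L0/L1/L2 = -/GH/- → run G
t=19: L0/L1/L2 = -/GH/- → run G
t=20: L0/L1/L2 = -/GH/- → run G
t=21: L0/L1/L2 = -/GH/- → run G
t=22: L0/L1/L2 = -/H/- → run H
t=23: L0/L1/L2 = -/H/- → run H
t=24: L0/L1/L2 = -/H/- → run H
t=25: L0/L1/L2 = -/H/- → run H
t=26: (idle)
t=27: (idle)
t=28: (idle)
t=29: (idle)
t=30: (idle)
t=31: (idle)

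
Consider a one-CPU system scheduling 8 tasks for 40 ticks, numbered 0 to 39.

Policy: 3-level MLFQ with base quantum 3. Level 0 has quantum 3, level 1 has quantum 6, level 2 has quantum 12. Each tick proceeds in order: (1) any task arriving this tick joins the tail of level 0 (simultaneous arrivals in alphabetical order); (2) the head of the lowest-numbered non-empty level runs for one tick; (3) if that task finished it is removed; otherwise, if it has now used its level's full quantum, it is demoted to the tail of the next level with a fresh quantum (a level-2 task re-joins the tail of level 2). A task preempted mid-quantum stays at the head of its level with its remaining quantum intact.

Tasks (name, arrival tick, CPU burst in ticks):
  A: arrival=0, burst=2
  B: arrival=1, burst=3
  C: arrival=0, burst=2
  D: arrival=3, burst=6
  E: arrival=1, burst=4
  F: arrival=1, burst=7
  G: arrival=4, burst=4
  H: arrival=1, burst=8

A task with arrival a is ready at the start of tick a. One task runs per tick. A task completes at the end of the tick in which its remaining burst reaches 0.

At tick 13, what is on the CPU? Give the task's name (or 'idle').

t=0: L0/L1/L2 = AC/-/- → run A
t=1: L0/L1/L2 = ACBEFH/-/- → run A
t=2: L0/L1/L2 = CBEFH/-/- → run C
t=3: L0/L1/L2 = CBEFHD/-/- → run C
t=4: L0/L1/L2 = BEFHDG/-/- → run B
t=5: L0/L1/L2 = BEFHDG/-/- → run B
t=6: L0/L1/L2 = BEFHDG/-/- → run B
t=7: L0/L1/L2 = EFHDG/-/- → run E
t=8: L0/L1/L2 = EFHDG/-/- → run E
t=9: L0/L1/L2 = EFHDG/-/- → run E
t=10: L0/L1/L2 = FHDG/E/- → run F
t=11: L0/L1/L2 = FHDG/E/- → run F
t=12: L0/L1/L2 = FHDG/E/- → run F
t=13: L0/L1/L2 = HDG/EF/- → run H
t=14: L0/L1/L2 = HDG/EF/- → run H
t=15: L0/L1/L2 = HDG/EF/- → run H
t=16: L0/L1/L2 = DG/EFH/- → run D
t=17: L0/L1/L2 = DG/EFH/- → run D
t=18: L0/L1/L2 = DG/EFH/- → run D
t=19: L0/L1/L2 = G/EFHD/- → run G
t=20: L0/L1/L2 = G/EFHD/- → run G
t=21: L0/L1/L2 = G/EFHD/- → run G
t=22: L0/L1/L2 = -/EFHDG/- → run E
t=23: L0/L1/L2 = -/FHDG/- → run F
t=24: L0/L1/L2 = -/FHDG/- → run F
t=25: L0/L1/L2 = -/FHDG/- → run F
t=26: L0/L1/L2 = -/FHDG/- → run F
t=27: L0/L1/L2 = -/HDG/- → run H
t=28: L0/L1/L2 = -/HDG/- → run H
t=29: L0/L1/L2 = -/HDG/- → run H
t=30: L0/L1/L2 = -/HDG/- → run H
t=31: L0/L1/L2 = -/HDG/- → run H
t=32: L0/L1/L2 = -/DG/- → run D
t=33: L0/L1/L2 = -/DG/- → run D
t=34: L0/L1/L2 = -/DG/- → run D
t=35: L0/L1/L2 = -/G/- → run G
t=36: (idle)
t=37: (idle)
t=38: (idle)
t=39: (idle)

running at tick 13 = H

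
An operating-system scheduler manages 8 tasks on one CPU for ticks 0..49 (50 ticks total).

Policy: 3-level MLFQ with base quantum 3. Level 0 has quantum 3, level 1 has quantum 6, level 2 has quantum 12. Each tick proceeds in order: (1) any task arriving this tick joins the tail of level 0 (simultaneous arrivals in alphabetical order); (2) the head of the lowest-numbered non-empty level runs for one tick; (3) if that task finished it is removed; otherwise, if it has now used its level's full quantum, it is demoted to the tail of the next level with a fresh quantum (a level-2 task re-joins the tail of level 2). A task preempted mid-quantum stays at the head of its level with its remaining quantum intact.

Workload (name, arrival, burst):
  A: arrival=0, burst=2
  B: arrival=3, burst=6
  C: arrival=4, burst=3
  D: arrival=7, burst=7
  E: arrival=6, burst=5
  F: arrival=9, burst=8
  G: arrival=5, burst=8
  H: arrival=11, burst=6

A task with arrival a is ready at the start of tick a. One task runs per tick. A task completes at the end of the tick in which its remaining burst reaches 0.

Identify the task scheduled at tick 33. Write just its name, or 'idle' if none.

t=0: L0/L1/L2 = A/-/- → run A
t=1: L0/L1/L2 = A/-/- → run A
t=2: (idle)
t=3: L0/L1/L2 = B/-/- → run B
t=4: L0/L1/L2 = BC/-/- → run B
t=5: L0/L1/L2 = BCG/-/- → run B
t=6: L0/L1/L2 = CGE/B/- → run C
t=7: L0/L1/L2 = CGED/B/- → run C
t=8: L0/L1/L2 = CGED/B/- → run C
t=9: L0/L1/L2 = GEDF/B/- → run G
t=10: L0/L1/L2 = GEDF/B/- → run G
t=11: L0/L1/L2 = GEDFH/B/- → run G
t=12: L0/L1/L2 = EDFH/BG/- → run E
t=13: L0/L1/L2 = EDFH/BG/- → run E
t=14: L0/L1/L2 = EDFH/BG/- → run E
t=15: L0/L1/L2 = DFH/BGE/- → run D
t=16: L0/L1/L2 = DFH/BGE/- → run D
t=17: L0/L1/L2 = DFH/BGE/- → run D
t=18: L0/L1/L2 = FH/BGED/- → run F
t=19: L0/L1/L2 = FH/BGED/- → run F
t=20: L0/L1/L2 = FH/BGED/- → run F
t=21: L0/L1/L2 = H/BGEDF/- → run H
t=22: L0/L1/L2 = H/BGEDF/- → run H
t=23: L0/L1/L2 = H/BGEDF/- → run H
t=24: L0/L1/L2 = -/BGEDFH/- → run B
t=25: L0/L1/L2 = -/BGEDFH/- → run B
t=26: L0/L1/L2 = -/BGEDFH/- → run B
t=27: L0/L1/L2 = -/GEDFH/- → run G
t=28: L0/L1/L2 = -/GEDFH/- → run G
t=29: L0/L1/L2 = -/GEDFH/- → run G
t=30: L0/L1/L2 = -/GEDFH/- → run G
t=31: L0/L1/L2 = -/GEDFH/- → run G
t=32: L0/L1/L2 = -/EDFH/- → run E
t=33: L0/L1/L2 = -/EDFH/- → run E
t=34: L0/L1/L2 = -/DFH/- → run D
t=35: L0/L1/L2 = -/DFH/- → run D
t=36: L0/L1/L2 = -/DFH/- → run D
t=37: L0/L1/L2 = -/DFH/- → run D
t=38: L0/L1/L2 = -/FH/- → run F
t=39: L0/L1/L2 = -/FH/- → run F
t=40: L0/L1/L2 = -/FH/- → run F
t=41: L0/L1/L2 = -/FH/- → run F
t=42: L0/L1/L2 = -/FH/- → run F
t=43: L0/L1/L2 = -/H/- → run H
t=44: L0/L1/L2 = -/H/- → run H
t=45: L0/L1/L2 = -/H/- → run H
t=46: (idle)
t=47: (idle)
t=48: (idle)
t=49: (idle)

running at tick 33 = E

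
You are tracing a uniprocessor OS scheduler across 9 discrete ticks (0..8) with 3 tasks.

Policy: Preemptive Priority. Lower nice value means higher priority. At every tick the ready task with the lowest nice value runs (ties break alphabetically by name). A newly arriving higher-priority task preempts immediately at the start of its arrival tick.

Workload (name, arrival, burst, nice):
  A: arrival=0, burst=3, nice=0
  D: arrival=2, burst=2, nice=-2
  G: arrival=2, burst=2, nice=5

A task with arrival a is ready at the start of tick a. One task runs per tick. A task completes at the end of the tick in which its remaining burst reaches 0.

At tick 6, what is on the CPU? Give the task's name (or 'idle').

t=0: ready={A} → run A
t=1: ready={A} → run A
t=2: ready={A,D,G} → run D
t=3: ready={A,D,G} → run D
t=4: ready={A,G} → run A
t=5: ready={G} → run G
t=6: ready={G} → run G
t=7: (idle)
t=8: (idle)

running at tick 6 = G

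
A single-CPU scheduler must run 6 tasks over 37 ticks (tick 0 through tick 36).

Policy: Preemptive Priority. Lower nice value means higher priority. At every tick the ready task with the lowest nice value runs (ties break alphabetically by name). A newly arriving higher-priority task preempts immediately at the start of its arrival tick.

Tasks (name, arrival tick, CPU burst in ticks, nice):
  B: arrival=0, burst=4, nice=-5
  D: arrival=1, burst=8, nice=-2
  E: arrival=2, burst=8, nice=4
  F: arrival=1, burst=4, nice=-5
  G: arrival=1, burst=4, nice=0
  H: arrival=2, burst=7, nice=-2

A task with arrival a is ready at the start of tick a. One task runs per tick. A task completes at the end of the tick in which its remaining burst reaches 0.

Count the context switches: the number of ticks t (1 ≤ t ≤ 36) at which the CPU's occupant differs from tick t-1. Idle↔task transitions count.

context switches = 6

t=0: ready={B} → run B
t=1: ready={B,D,F,G} → run B
t=2: ready={B,D,E,F,G,H} → run B
t=3: ready={B,D,E,F,G,H} → run B
t=4: ready={D,E,F,G,H} → run F
t=5: ready={D,E,F,G,H} → run F
t=6: ready={D,E,F,G,H} → run F
t=7: ready={D,E,F,G,H} → run F
t=8: ready={D,E,G,H} → run D
t=9: ready={D,E,G,H} → run D
t=10: ready={D,E,G,H} → run D
t=11: ready={D,E,G,H} → run D
t=12: ready={D,E,G,H} → run D
t=13: ready={D,E,G,H} → run D
t=14: ready={D,E,G,H} → run D
t=15: ready={D,E,G,H} → run D
t=16: ready={E,G,H} → run H
t=17: ready={E,G,H} → run H
t=18: ready={E,G,H} → run H
t=19: ready={E,G,H} → run H
t=20: ready={E,G,H} → run H
t=21: ready={E,G,H} → run H
t=22: ready={E,G,H} → run H
t=23: ready={E,G} → run G
t=24: ready={E,G} → run G
t=25: ready={E,G} → run G
t=26: ready={E,G} → run G
t=27: ready={E} → run E
t=28: ready={E} → run E
t=29: ready={E} → run E
t=30: ready={E} → run E
t=31: ready={E} → run E
t=32: ready={E} → run E
t=33: ready={E} → run E
t=34: ready={E} → run E
t=35: (idle)
t=36: (idle)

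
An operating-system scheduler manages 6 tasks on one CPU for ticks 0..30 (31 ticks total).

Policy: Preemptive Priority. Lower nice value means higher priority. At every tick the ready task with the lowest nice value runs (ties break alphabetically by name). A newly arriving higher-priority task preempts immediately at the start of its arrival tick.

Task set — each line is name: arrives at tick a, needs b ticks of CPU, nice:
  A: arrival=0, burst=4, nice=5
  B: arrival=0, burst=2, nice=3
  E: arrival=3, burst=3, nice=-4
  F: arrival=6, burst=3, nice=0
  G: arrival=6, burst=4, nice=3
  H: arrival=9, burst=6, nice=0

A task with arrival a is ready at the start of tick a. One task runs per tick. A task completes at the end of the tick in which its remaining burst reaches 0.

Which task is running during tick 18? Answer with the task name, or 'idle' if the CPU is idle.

running at tick 18 = G

t=0: ready={A,B} → run B
t=1: ready={A,B} → run B
t=2: ready={A} → run A
t=3: ready={A,E} → run E
t=4: ready={A,E} → run E
t=5: ready={A,E} → run E
t=6: ready={A,F,G} → run F
t=7: ready={A,F,G} → run F
t=8: ready={A,F,G} → run F
t=9: ready={A,G,H} → run H
t=10: ready={A,G,H} → run H
t=11: ready={A,G,H} → run H
t=12: ready={A,G,H} → run H
t=13: ready={A,G,H} → run H
t=14: ready={A,G,H} → run H
t=15: ready={A,G} → run G
t=16: ready={A,G} → run G
t=17: ready={A,G} → run G
t=18: ready={A,G} → run G
t=19: ready={A} → run A
t=20: ready={A} → run A
t=21: ready={A} → run A
t=22: (idle)
t=23: (idle)
t=24: (idle)
t=25: (idle)
t=26: (idle)
t=27: (idle)
t=28: (idle)
t=29: (idle)
t=30: (idle)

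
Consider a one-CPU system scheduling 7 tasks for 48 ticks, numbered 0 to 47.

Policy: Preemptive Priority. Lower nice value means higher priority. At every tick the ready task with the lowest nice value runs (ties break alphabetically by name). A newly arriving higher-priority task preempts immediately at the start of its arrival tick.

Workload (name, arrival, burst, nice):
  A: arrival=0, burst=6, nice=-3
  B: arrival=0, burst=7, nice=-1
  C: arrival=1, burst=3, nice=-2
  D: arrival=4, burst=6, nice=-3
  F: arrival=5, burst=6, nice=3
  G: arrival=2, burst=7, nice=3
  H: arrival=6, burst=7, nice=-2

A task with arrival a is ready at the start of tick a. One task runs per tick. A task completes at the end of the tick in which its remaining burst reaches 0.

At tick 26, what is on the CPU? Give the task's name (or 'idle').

t=0: ready={A,B} → run A
t=1: ready={A,B,C} → run A
t=2: ready={A,B,C,G} → run A
t=3: ready={A,B,C,G} → run A
t=4: ready={A,B,C,D,G} → run A
t=5: ready={A,B,C,D,F,G} → run A
t=6: ready={B,C,D,F,G,H} → run D
t=7: ready={B,C,D,F,G,H} → run D
t=8: ready={B,C,D,F,G,H} → run D
t=9: ready={B,C,D,F,G,H} → run D
t=10: ready={B,C,D,F,G,H} → run D
t=11: ready={B,C,D,F,G,H} → run D
t=12: ready={B,C,F,G,H} → run C
t=13: ready={B,C,F,G,H} → run C
t=14: ready={B,C,F,G,H} → run C
t=15: ready={B,F,G,H} → run H
t=16: ready={B,F,G,H} → run H
t=17: ready={B,F,G,H} → run H
t=18: ready={B,F,G,H} → run H
t=19: ready={B,F,G,H} → run H
t=20: ready={B,F,G,H} → run H
t=21: ready={B,F,G,H} → run H
t=22: ready={B,F,G} → run B
t=23: ready={B,F,G} → run B
t=24: ready={B,F,G} → run B
t=25: ready={B,F,G} → run B
t=26: ready={B,F,G} → run B
t=27: ready={B,F,G} → run B
t=28: ready={B,F,G} → run B
t=29: ready={F,G} → run F
t=30: ready={F,G} → run F
t=31: ready={F,G} → run F
t=32: ready={F,G} → run F
t=33: ready={F,G} → run F
t=34: ready={F,G} → run F
t=35: ready={G} → run G
t=36: ready={G} → run G
t=37: ready={G} → run G
t=38: ready={G} → run G
t=39: ready={G} → run G
t=40: ready={G} → run G
t=41: ready={G} → run G
t=42: (idle)
t=43: (idle)
t=44: (idle)
t=45: (idle)
t=46: (idle)
t=47: (idle)

running at tick 26 = B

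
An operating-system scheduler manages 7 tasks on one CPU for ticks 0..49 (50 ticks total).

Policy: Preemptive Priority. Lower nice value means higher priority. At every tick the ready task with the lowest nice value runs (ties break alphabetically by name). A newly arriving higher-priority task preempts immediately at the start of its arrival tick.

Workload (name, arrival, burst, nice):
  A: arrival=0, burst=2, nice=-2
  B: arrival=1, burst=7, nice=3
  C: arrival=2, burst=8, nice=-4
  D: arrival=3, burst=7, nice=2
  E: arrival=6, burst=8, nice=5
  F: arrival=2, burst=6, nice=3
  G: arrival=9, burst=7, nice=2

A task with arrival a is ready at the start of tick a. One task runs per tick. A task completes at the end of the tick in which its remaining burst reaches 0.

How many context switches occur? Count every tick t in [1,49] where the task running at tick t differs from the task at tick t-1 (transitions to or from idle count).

t=0: ready={A} → run A
t=1: ready={A,B} → run A
t=2: ready={B,C,F} → run C
t=3: ready={B,C,D,F} → run C
t=4: ready={B,C,D,F} → run C
t=5: ready={B,C,D,F} → run C
t=6: ready={B,C,D,E,F} → run C
t=7: ready={B,C,D,E,F} → run C
t=8: ready={B,C,D,E,F} → run C
t=9: ready={B,C,D,E,F,G} → run C
t=10: ready={B,D,E,F,G} → run D
t=11: ready={B,D,E,F,G} → run D
t=12: ready={B,D,E,F,G} → run D
t=13: ready={B,D,E,F,G} → run D
t=14: ready={B,D,E,F,G} → run D
t=15: ready={B,D,E,F,G} → run D
t=16: ready={B,D,E,F,G} → run D
t=17: ready={B,E,F,G} → run G
t=18: ready={B,E,F,G} → run G
t=19: ready={B,E,F,G} → run G
t=20: ready={B,E,F,G} → run G
t=21: ready={B,E,F,G} → run G
t=22: ready={B,E,F,G} → run G
t=23: ready={B,E,F,G} → run G
t=24: ready={B,E,F} → run B
t=25: ready={B,E,F} → run B
t=26: ready={B,E,F} → run B
t=27: ready={B,E,F} → run B
t=28: ready={B,E,F} → run B
t=29: ready={B,E,F} → run B
t=30: ready={B,E,F} → run B
t=31: ready={E,F} → run F
t=32: ready={E,F} → run F
t=33: ready={E,F} → run F
t=34: ready={E,F} → run F
t=35: ready={E,F} → run F
t=36: ready={E,F} → run F
t=37: ready={E} → run E
t=38: ready={E} → run E
t=39: ready={E} → run E
t=40: ready={E} → run E
t=41: ready={E} → run E
t=42: ready={E} → run E
t=43: ready={E} → run E
t=44: ready={E} → run E
t=45: (idle)
t=46: (idle)
t=47: (idle)
t=48: (idle)
t=49: (idle)

context switches = 7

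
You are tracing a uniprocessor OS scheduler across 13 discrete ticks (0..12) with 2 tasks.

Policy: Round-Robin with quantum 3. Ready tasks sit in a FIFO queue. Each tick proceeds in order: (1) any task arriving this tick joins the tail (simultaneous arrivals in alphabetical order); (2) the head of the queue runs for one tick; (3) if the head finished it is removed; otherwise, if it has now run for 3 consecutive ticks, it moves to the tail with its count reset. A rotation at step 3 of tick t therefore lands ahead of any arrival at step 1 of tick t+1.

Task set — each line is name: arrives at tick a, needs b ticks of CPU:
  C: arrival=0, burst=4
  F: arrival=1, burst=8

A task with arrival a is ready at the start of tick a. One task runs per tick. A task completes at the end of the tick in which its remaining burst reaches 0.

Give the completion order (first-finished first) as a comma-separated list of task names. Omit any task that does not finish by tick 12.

t=0: queue=[C] q_used=0 → run C
t=1: queue=[C,F] q_used=1 → run C
t=2: queue=[C,F] q_used=2 → run C
t=3: queue=[F,C] q_used=0 → run F
t=4: queue=[F,C] q_used=1 → run F
t=5: queue=[F,C] q_used=2 → run F
t=6: queue=[C,F] q_used=0 → run C
t=7: queue=[F] q_used=0 → run F
t=8: queue=[F] q_used=1 → run F
t=9: queue=[F] q_used=2 → run F
t=10: queue=[F] q_used=0 → run F
t=11: queue=[F] q_used=1 → run F
t=12: (idle)

completion order = C, F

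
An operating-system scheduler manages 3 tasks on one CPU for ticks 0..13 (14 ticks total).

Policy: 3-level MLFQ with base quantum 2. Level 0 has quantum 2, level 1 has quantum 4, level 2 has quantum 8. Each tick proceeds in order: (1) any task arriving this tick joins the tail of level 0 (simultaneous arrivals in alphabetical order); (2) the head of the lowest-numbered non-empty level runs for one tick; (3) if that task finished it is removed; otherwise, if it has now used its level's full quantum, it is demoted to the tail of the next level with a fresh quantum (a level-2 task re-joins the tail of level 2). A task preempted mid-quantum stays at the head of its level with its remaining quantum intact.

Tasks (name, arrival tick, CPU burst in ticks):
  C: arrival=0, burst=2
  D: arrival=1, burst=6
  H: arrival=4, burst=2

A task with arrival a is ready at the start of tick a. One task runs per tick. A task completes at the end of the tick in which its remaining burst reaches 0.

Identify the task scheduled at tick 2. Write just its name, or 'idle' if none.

running at tick 2 = D

t=0: L0/L1/L2 = C/-/- → run C
t=1: L0/L1/L2 = CD/-/- → run C
t=2: L0/L1/L2 = D/-/- → run D
t=3: L0/L1/L2 = D/-/- → run D
t=4: L0/L1/L2 = H/D/- → run H
t=5: L0/L1/L2 = H/D/- → run H
t=6: L0/L1/L2 = -/D/- → run D
t=7: L0/L1/L2 = -/D/- → run D
t=8: L0/L1/L2 = -/D/- → run D
t=9: L0/L1/L2 = -/D/- → run D
t=10: (idle)
t=11: (idle)
t=12: (idle)
t=13: (idle)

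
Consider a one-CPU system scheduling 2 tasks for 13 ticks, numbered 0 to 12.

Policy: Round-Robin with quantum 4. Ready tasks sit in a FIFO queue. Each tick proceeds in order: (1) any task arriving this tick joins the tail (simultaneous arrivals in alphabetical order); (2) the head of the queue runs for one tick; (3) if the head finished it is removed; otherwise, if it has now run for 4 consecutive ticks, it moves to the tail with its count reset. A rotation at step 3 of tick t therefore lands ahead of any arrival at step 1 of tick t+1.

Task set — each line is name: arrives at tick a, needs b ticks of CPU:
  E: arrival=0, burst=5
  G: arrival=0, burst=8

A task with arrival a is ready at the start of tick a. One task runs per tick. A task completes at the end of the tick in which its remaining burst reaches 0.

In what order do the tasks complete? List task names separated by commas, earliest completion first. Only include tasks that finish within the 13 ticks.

completion order = E, G

t=0: queue=[E,G] q_used=0 → run E
t=1: queue=[E,G] q_used=1 → run E
t=2: queue=[E,G] q_used=2 → run E
t=3: queue=[E,G] q_used=3 → run E
t=4: queue=[G,E] q_used=0 → run G
t=5: queue=[G,E] q_used=1 → run G
t=6: queue=[G,E] q_used=2 → run G
t=7: queue=[G,E] q_used=3 → run G
t=8: queue=[E,G] q_used=0 → run E
t=9: queue=[G] q_used=0 → run G
t=10: queue=[G] q_used=1 → run G
t=11: queue=[G] q_used=2 → run G
t=12: queue=[G] q_used=3 → run G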